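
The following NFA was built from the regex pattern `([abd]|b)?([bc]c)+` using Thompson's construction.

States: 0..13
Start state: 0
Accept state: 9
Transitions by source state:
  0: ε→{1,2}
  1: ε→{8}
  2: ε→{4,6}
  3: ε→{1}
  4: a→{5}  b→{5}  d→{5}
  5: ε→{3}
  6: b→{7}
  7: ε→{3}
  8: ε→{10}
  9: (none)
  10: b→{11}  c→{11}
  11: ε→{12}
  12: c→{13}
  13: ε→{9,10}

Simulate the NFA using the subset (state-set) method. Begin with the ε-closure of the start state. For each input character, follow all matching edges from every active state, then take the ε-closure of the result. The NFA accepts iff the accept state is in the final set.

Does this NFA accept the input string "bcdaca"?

Answer: REJECT

Steps:
S₀ = ε-closure({0}) = {0,1,2,4,6,8,10}
'b' @ 1: {1,3,5,7,8,10,11,12}
'c' @ 2: {9,10,11,12,13}  ✓accept
'd' @ 3: {}  — dead — no transitions
rest 'aca' ignored (set empty)
after full input: {}  (accept=9 not in)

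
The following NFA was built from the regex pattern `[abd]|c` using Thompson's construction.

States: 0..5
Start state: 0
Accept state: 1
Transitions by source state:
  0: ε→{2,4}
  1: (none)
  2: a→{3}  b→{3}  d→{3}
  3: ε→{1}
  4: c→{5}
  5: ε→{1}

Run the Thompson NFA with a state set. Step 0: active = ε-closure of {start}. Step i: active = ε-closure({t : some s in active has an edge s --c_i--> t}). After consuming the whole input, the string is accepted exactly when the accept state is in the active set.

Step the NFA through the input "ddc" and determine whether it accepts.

Answer: REJECT

Derivation:
initial (ε-close {0}): {0,2,4}
'd' @ 1: {1,3}  (accept∈set)
'd' @ 2: {}  — state set empty
rest 'c' ignored (set empty)
final: {}; accept 1 not in set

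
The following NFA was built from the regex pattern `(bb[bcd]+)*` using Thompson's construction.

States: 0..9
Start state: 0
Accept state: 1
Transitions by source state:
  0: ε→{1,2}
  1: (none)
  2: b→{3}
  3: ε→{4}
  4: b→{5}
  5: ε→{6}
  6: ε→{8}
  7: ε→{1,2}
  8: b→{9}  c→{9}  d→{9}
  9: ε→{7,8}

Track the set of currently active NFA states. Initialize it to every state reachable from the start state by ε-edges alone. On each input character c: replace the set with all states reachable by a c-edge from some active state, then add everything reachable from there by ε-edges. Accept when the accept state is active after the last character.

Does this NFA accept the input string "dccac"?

Answer: REJECT

Trace:
start: ε-closure({0}) = {0,1,2}
'd' @ 1: {}  — dead — no transitions
rest 'ccac' ignored (set empty)
after full input: {}  (accept=1 not in)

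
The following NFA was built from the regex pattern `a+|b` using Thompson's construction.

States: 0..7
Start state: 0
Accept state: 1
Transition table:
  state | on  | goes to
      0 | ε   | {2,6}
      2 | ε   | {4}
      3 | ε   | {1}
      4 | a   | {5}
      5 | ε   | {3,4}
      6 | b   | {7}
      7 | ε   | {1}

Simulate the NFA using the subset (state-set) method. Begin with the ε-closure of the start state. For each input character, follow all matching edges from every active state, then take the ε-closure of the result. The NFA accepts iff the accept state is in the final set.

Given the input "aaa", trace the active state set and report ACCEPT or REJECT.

start: ε-closure({0}) = {0,2,4,6}
'a' @ 1: {1,3,4,5}  ✓accept
'a' @ 2: {1,3,4,5}  ✓accept
'a' @ 3: {1,3,4,5}  ✓accept
after full input: {1,3,4,5}  (accept=1 in)

Answer: ACCEPT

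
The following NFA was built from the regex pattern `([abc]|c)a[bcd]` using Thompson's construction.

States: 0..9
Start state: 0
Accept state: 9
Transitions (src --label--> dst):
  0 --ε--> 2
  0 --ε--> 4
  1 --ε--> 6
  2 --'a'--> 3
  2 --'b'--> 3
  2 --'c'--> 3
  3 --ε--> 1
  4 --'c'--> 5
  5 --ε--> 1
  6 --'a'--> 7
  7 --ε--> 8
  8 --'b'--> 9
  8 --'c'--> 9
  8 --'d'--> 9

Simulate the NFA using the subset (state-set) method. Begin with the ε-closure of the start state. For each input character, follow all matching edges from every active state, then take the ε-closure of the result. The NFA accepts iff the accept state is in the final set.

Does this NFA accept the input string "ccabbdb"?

Answer: REJECT

Trace:
initial (ε-close {0}): {0,2,4}
'c' @ 1: {1,3,5,6}
'c' @ 2: {}  — dead — no transitions
rest 'abbdb' ignored (set empty)
after full input: {}  (accept=9 not in)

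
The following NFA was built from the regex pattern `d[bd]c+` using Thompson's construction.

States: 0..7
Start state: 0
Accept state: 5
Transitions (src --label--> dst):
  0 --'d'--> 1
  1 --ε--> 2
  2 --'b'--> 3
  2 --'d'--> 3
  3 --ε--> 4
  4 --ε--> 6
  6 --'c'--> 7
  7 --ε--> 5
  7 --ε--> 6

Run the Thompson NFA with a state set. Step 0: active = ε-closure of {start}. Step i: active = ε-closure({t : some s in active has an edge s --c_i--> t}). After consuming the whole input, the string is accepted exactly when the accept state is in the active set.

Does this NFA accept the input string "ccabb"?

Answer: REJECT

Derivation:
start: ε-closure({0}) = {0}
'c' @ 1: {}  — dead — no transitions
rest 'cabb' ignored (set empty)
final: {}; accept 5 not in set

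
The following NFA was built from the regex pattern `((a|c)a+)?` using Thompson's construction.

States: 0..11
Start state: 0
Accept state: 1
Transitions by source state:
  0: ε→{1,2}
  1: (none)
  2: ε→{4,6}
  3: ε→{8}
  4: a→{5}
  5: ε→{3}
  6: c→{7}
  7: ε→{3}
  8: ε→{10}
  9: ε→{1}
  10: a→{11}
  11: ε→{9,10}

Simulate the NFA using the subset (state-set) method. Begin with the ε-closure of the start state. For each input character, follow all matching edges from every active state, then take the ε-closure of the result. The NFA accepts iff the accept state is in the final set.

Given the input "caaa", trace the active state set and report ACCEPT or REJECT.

S₀ = ε-closure({0}) = {0,1,2,4,6}
'c' @ 1: {3,7,8,10}
'a' @ 2: {1,9,10,11}  [accepting]
'a' @ 3: {1,9,10,11}  [accepting]
'a' @ 4: {1,9,10,11}  [accepting]
after full input: {1,9,10,11}  (accept=1 in)

Answer: ACCEPT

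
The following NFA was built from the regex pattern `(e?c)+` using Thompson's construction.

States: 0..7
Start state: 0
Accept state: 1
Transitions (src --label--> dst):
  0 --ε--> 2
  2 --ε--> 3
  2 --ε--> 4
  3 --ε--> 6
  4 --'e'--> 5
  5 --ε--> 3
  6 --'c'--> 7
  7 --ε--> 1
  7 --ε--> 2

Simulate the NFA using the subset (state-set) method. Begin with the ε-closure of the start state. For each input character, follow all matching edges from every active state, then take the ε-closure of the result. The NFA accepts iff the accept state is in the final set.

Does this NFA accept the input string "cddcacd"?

Answer: REJECT

Trace:
start: ε-closure({0}) = {0,2,3,4,6}
'c' @ 1: {1,2,3,4,6,7}  (accept∈set)
'd' @ 2: {}  — no active states
rest 'dcacd' ignored (set empty)
after full input: {}  (accept=1 not in)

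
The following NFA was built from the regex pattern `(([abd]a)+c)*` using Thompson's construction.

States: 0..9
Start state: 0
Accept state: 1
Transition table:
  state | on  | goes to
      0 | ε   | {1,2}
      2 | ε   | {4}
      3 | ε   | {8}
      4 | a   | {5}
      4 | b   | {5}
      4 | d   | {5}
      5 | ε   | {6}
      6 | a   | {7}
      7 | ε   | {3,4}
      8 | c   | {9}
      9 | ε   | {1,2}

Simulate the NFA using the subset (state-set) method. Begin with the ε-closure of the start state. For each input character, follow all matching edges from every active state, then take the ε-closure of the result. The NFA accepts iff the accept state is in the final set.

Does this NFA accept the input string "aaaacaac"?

Answer: ACCEPT

Steps:
initial (ε-close {0}): {0,1,2,4}
'a' @ 1: {5,6}
'a' @ 2: {3,4,7,8}
'a' @ 3: {5,6}
'a' @ 4: {3,4,7,8}
'c' @ 5: {1,2,4,9}  ✓accept
'a' @ 6: {5,6}
'a' @ 7: {3,4,7,8}
'c' @ 8: {1,2,4,9}  ✓accept
after full input: {1,2,4,9}  (accept=1 in)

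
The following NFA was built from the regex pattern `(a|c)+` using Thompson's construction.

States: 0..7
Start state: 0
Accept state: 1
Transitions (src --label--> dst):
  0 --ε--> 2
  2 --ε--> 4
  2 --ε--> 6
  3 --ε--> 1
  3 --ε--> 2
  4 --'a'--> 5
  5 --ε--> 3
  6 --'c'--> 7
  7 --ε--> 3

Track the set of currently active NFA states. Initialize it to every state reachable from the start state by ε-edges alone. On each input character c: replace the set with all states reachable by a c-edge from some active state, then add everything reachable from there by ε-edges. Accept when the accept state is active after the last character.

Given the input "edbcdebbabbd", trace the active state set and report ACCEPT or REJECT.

Answer: REJECT

Steps:
start: ε-closure({0}) = {0,2,4,6}
'e' @ 1: {}  — no active states
rest 'dbcdebbabbd' ignored (set empty)
final: {}; accept 1 not in set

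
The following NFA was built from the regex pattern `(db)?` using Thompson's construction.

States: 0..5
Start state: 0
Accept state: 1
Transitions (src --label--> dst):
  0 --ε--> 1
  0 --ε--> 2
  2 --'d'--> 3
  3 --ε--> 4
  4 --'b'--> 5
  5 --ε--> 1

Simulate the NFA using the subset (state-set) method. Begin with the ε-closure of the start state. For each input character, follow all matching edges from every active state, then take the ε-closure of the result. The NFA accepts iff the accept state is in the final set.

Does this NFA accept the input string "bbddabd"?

Answer: REJECT

Derivation:
start: ε-closure({0}) = {0,1,2}
'b' @ 1: {}  — no active states
rest 'bddabd' ignored (set empty)
after full input: {}  (accept=1 not in)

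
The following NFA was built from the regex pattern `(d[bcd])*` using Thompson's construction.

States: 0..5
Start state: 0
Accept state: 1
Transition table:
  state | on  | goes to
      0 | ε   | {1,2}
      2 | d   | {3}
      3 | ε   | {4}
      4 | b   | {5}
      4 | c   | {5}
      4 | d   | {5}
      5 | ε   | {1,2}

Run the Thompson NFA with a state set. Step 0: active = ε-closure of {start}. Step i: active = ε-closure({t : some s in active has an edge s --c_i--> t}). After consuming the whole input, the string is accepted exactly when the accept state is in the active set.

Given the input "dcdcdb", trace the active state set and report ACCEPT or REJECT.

Answer: ACCEPT

Trace:
start: ε-closure({0}) = {0,1,2}
'd' @ 1: {3,4}
'c' @ 2: {1,2,5}  [accepting]
'd' @ 3: {3,4}
'c' @ 4: {1,2,5}  [accepting]
'd' @ 5: {3,4}
'b' @ 6: {1,2,5}  [accepting]
after full input: {1,2,5}  (accept=1 in)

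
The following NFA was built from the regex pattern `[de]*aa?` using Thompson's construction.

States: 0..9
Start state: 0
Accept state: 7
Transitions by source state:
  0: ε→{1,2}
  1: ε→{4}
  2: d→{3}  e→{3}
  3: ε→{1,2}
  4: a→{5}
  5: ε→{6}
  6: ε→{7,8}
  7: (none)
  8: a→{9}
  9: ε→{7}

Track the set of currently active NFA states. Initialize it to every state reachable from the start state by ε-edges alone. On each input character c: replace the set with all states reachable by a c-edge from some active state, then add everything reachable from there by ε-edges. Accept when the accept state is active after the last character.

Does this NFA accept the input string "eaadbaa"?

initial (ε-close {0}): {0,1,2,4}
'e' @ 1: {1,2,3,4}
'a' @ 2: {5,6,7,8}  ✓accept
'a' @ 3: {7,9}  ✓accept
'd' @ 4: {}  — dead — no transitions
rest 'baa' ignored (set empty)
after full input: {}  (accept=7 not in)

Answer: REJECT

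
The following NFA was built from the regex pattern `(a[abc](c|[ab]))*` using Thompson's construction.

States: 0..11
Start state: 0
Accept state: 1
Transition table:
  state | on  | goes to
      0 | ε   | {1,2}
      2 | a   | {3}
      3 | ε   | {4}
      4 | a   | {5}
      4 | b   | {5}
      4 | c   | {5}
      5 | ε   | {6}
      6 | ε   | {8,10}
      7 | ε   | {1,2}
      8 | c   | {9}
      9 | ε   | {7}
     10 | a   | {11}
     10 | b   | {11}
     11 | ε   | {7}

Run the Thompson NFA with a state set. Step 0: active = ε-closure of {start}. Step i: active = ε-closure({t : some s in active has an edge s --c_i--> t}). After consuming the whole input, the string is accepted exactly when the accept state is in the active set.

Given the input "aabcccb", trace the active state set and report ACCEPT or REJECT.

initial (ε-close {0}): {0,1,2}
'a' @ 1: {3,4}
'a' @ 2: {5,6,8,10}
'b' @ 3: {1,2,7,11}  (accept∈set)
'c' @ 4: {}  — no active states
rest 'ccb' ignored (set empty)
final: {}; accept 1 not in set

Answer: REJECT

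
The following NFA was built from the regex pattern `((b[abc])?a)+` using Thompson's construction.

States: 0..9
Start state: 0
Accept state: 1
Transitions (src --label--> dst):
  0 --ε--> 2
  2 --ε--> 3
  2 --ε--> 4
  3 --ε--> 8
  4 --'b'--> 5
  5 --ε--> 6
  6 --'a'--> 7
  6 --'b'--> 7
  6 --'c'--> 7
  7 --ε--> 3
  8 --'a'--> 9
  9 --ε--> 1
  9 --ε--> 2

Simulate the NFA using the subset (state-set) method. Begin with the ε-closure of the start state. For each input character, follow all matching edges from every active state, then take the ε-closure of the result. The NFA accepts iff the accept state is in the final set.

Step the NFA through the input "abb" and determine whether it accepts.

Answer: REJECT

Derivation:
S₀ = ε-closure({0}) = {0,2,3,4,8}
'a' @ 1: {1,2,3,4,8,9}  [accepting]
'b' @ 2: {5,6}
'b' @ 3: {3,7,8}
after full input: {3,7,8}  (accept=1 not in)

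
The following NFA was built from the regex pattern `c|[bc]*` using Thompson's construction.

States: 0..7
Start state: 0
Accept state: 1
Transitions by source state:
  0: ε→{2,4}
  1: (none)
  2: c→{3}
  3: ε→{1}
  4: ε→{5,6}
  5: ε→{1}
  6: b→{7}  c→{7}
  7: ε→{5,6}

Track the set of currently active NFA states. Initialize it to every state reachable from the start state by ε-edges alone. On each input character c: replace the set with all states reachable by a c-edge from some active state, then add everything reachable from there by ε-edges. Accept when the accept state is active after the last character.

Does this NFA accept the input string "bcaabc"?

Answer: REJECT

Steps:
initial (ε-close {0}): {0,1,2,4,5,6}
'b' @ 1: {1,5,6,7}  ✓accept
'c' @ 2: {1,5,6,7}  ✓accept
'a' @ 3: {}  — no active states
rest 'abc' ignored (set empty)
final: {}; accept 1 not in set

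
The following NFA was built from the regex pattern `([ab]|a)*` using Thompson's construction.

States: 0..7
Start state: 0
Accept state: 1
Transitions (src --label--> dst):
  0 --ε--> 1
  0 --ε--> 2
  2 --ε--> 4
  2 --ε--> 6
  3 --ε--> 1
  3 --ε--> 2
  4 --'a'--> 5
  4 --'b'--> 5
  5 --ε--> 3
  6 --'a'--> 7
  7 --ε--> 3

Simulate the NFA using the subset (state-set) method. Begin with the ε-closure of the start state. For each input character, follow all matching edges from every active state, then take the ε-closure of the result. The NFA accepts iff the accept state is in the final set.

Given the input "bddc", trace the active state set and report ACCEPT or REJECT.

Answer: REJECT

Derivation:
initial (ε-close {0}): {0,1,2,4,6}
'b' @ 1: {1,2,3,4,5,6}  ✓accept
'd' @ 2: {}  — dead — no transitions
rest 'dc' ignored (set empty)
after full input: {}  (accept=1 not in)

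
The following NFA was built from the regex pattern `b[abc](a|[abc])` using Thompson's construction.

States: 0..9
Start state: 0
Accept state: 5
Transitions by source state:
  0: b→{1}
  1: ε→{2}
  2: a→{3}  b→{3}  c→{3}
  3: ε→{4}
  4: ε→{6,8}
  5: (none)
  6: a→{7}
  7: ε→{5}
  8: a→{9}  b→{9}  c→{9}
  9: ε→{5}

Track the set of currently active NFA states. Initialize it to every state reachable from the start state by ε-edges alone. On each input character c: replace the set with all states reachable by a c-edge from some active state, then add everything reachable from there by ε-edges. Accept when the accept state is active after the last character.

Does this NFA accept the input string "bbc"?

start: ε-closure({0}) = {0}
'b' @ 1: {1,2}
'b' @ 2: {3,4,6,8}
'c' @ 3: {5,9}  (accept∈set)
final: {5,9}; accept 5 in set

Answer: ACCEPT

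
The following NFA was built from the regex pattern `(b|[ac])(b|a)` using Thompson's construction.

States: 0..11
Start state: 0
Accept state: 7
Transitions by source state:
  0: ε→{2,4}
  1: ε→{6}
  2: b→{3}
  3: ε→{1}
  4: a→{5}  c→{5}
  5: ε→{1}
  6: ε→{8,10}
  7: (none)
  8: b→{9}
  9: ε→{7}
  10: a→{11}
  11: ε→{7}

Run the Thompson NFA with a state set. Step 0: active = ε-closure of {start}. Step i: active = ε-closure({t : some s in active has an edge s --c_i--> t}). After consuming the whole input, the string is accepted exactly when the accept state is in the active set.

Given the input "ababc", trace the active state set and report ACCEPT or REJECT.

S₀ = ε-closure({0}) = {0,2,4}
'a' @ 1: {1,5,6,8,10}
'b' @ 2: {7,9}  (accept∈set)
'a' @ 3: {}  — dead — no transitions
rest 'bc' ignored (set empty)
end set {} — state 7 not in

Answer: REJECT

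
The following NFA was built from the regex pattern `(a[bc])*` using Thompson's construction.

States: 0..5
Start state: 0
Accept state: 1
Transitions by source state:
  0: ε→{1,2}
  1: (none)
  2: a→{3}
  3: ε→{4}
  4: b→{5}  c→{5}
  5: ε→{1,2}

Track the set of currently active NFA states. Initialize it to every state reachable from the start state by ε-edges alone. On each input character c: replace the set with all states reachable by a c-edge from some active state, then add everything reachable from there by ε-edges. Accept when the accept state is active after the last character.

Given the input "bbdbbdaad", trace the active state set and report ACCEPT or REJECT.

initial (ε-close {0}): {0,1,2}
'b' @ 1: {}  — state set empty
rest 'bdbbdaad' ignored (set empty)
after full input: {}  (accept=1 not in)

Answer: REJECT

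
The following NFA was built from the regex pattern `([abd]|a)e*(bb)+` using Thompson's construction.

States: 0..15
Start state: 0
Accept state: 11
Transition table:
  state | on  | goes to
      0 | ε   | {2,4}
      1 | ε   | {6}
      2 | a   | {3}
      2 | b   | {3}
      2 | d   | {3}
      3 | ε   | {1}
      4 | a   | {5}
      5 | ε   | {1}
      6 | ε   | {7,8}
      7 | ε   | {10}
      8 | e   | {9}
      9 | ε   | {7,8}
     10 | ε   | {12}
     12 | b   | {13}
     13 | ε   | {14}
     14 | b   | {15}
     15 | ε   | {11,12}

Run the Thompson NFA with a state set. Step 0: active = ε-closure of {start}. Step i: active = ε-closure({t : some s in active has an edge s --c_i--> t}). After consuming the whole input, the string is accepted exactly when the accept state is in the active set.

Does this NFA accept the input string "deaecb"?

Answer: REJECT

Derivation:
S₀ = ε-closure({0}) = {0,2,4}
'd' @ 1: {1,3,6,7,8,10,12}
'e' @ 2: {7,8,9,10,12}
'a' @ 3: {}  — no active states
rest 'ecb' ignored (set empty)
after full input: {}  (accept=11 not in)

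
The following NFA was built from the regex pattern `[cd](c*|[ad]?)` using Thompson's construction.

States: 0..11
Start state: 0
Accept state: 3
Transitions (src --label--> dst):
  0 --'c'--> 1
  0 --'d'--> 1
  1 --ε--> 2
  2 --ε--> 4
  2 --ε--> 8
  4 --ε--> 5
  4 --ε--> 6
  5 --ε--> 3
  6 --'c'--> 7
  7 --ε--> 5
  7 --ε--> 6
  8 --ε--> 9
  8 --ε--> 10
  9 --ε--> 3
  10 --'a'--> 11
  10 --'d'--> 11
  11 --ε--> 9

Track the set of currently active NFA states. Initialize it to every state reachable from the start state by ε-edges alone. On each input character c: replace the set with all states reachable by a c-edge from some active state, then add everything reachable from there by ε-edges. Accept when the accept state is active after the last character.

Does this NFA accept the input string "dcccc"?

start: ε-closure({0}) = {0}
'd' @ 1: {1,2,3,4,5,6,8,9,10}  (accept∈set)
'c' @ 2: {3,5,6,7}  (accept∈set)
'c' @ 3: {3,5,6,7}  (accept∈set)
'c' @ 4: {3,5,6,7}  (accept∈set)
'c' @ 5: {3,5,6,7}  (accept∈set)
final: {3,5,6,7}; accept 3 in set

Answer: ACCEPT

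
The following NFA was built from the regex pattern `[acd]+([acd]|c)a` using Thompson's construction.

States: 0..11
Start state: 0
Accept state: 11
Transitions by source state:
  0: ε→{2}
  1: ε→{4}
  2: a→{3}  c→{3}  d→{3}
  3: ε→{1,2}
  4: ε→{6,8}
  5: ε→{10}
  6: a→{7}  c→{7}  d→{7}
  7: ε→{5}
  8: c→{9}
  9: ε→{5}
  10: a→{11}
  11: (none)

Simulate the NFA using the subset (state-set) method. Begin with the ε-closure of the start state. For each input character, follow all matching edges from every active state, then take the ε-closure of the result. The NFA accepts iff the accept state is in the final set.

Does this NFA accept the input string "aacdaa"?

start: ε-closure({0}) = {0,2}
'a' @ 1: {1,2,3,4,6,8}
'a' @ 2: {1,2,3,4,5,6,7,8,10}
'c' @ 3: {1,2,3,4,5,6,7,8,9,10}
'd' @ 4: {1,2,3,4,5,6,7,8,10}
'a' @ 5: {1,2,3,4,5,6,7,8,10,11}  ✓accept
'a' @ 6: {1,2,3,4,5,6,7,8,10,11}  ✓accept
after full input: {1,2,3,4,5,6,7,8,10,11}  (accept=11 in)

Answer: ACCEPT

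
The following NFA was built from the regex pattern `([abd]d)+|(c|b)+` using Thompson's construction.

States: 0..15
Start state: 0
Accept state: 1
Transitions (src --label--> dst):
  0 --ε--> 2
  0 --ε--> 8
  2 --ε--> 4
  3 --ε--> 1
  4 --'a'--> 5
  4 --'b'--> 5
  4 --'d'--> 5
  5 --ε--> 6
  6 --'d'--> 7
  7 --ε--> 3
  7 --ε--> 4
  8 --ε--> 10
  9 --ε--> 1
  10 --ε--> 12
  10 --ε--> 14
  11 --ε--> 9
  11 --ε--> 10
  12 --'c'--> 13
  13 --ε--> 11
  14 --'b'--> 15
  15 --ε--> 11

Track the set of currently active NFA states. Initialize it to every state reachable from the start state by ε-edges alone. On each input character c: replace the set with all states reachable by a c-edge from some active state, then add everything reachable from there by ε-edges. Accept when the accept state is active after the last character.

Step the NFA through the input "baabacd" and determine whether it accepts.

Answer: REJECT

Trace:
initial (ε-close {0}): {0,2,4,8,10,12,14}
'b' @ 1: {1,5,6,9,10,11,12,14,15}  (accept∈set)
'a' @ 2: {}  — state set empty
rest 'abacd' ignored (set empty)
end set {} — state 1 not in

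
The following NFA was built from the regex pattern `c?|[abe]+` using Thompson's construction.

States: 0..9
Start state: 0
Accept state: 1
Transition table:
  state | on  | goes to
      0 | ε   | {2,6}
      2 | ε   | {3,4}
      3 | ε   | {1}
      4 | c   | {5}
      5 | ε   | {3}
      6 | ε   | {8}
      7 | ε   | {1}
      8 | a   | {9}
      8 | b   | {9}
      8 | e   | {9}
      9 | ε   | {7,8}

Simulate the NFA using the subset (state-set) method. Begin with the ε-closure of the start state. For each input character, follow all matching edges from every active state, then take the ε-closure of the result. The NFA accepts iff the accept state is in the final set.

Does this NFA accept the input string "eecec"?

S₀ = ε-closure({0}) = {0,1,2,3,4,6,8}
'e' @ 1: {1,7,8,9}  ✓accept
'e' @ 2: {1,7,8,9}  ✓accept
'c' @ 3: {}  — no active states
rest 'ec' ignored (set empty)
after full input: {}  (accept=1 not in)

Answer: REJECT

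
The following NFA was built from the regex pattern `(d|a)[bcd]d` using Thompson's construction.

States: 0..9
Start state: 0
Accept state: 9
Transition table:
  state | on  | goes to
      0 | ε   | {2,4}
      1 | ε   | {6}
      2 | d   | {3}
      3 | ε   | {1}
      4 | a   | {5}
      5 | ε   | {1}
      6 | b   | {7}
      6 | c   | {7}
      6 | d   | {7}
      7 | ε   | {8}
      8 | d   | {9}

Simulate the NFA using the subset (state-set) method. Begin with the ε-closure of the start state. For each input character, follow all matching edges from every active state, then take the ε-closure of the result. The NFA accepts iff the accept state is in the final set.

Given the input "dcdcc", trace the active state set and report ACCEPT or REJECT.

initial (ε-close {0}): {0,2,4}
'd' @ 1: {1,3,6}
'c' @ 2: {7,8}
'd' @ 3: {9}  (accept∈set)
'c' @ 4: {}  — dead — no transitions
rest 'c' ignored (set empty)
end set {} — state 9 not in

Answer: REJECT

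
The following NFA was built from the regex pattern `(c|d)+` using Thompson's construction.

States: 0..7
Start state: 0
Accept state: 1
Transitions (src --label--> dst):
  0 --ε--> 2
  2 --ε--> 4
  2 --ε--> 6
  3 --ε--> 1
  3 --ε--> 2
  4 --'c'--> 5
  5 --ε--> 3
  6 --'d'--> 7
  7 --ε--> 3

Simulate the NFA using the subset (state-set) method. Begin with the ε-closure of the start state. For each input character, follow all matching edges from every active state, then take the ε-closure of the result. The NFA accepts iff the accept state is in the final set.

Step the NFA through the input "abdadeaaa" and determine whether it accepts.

start: ε-closure({0}) = {0,2,4,6}
'a' @ 1: {}  — dead — no transitions
rest 'bdadeaaa' ignored (set empty)
end set {} — state 1 not in

Answer: REJECT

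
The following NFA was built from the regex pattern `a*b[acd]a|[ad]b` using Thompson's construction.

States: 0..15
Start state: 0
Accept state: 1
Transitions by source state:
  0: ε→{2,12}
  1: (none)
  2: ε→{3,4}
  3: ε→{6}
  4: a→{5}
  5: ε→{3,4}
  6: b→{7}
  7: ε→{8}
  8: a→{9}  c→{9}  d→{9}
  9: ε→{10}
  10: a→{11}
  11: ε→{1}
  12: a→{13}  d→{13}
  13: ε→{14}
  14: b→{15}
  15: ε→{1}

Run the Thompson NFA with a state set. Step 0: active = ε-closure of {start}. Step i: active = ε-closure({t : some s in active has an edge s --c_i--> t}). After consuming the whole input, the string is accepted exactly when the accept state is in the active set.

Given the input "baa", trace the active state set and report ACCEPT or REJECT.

Answer: ACCEPT

Trace:
start: ε-closure({0}) = {0,2,3,4,6,12}
'b' @ 1: {7,8}
'a' @ 2: {9,10}
'a' @ 3: {1,11}  ✓accept
end set {1,11} — state 1 in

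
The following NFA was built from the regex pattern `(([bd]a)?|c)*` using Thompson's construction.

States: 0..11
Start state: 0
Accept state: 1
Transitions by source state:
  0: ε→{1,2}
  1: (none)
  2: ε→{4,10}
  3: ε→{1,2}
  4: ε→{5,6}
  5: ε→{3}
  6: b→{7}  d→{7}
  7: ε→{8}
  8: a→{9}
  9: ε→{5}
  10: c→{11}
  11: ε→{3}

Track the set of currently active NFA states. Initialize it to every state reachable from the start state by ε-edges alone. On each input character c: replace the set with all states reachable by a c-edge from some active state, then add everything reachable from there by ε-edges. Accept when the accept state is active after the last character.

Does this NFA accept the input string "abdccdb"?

Answer: REJECT

Derivation:
initial (ε-close {0}): {0,1,2,3,4,5,6,10}
'a' @ 1: {}  — dead — no transitions
rest 'bdccdb' ignored (set empty)
final: {}; accept 1 not in set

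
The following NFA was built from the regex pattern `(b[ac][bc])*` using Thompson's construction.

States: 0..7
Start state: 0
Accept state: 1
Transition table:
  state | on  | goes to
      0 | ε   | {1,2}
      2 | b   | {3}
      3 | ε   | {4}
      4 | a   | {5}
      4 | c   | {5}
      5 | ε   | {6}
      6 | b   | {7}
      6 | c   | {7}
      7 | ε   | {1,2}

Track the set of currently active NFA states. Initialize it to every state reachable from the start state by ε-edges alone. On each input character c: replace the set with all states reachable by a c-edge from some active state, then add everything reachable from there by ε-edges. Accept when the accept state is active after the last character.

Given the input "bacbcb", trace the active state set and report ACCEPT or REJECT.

Answer: ACCEPT

Trace:
start: ε-closure({0}) = {0,1,2}
'b' @ 1: {3,4}
'a' @ 2: {5,6}
'c' @ 3: {1,2,7}  [accepting]
'b' @ 4: {3,4}
'c' @ 5: {5,6}
'b' @ 6: {1,2,7}  [accepting]
after full input: {1,2,7}  (accept=1 in)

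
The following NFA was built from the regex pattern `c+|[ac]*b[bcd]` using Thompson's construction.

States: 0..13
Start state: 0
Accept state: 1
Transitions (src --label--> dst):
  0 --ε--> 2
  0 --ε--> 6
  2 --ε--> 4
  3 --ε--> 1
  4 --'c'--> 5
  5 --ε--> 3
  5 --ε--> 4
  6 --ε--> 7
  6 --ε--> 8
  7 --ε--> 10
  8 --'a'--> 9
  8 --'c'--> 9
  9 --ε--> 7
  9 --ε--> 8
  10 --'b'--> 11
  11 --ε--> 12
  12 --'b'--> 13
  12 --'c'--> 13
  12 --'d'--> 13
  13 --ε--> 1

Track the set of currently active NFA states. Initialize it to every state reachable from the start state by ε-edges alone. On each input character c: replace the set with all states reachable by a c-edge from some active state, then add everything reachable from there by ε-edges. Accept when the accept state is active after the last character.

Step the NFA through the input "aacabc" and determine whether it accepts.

start: ε-closure({0}) = {0,2,4,6,7,8,10}
'a' @ 1: {7,8,9,10}
'a' @ 2: {7,8,9,10}
'c' @ 3: {7,8,9,10}
'a' @ 4: {7,8,9,10}
'b' @ 5: {11,12}
'c' @ 6: {1,13}  (accept∈set)
after full input: {1,13}  (accept=1 in)

Answer: ACCEPT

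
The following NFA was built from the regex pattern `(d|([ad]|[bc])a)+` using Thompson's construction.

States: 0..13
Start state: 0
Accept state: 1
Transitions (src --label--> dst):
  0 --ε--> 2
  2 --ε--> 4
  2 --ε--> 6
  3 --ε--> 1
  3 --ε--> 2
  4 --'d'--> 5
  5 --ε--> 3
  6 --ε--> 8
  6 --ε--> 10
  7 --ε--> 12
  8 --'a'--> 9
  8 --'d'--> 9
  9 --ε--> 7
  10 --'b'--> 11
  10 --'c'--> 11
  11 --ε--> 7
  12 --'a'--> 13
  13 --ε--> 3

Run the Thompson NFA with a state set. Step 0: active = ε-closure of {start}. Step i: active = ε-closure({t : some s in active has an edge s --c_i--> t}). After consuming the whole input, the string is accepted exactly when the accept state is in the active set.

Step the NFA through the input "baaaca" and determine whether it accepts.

S₀ = ε-closure({0}) = {0,2,4,6,8,10}
'b' @ 1: {7,11,12}
'a' @ 2: {1,2,3,4,6,8,10,13}  ✓accept
'a' @ 3: {7,9,12}
'a' @ 4: {1,2,3,4,6,8,10,13}  ✓accept
'c' @ 5: {7,11,12}
'a' @ 6: {1,2,3,4,6,8,10,13}  ✓accept
final: {1,2,3,4,6,8,10,13}; accept 1 in set

Answer: ACCEPT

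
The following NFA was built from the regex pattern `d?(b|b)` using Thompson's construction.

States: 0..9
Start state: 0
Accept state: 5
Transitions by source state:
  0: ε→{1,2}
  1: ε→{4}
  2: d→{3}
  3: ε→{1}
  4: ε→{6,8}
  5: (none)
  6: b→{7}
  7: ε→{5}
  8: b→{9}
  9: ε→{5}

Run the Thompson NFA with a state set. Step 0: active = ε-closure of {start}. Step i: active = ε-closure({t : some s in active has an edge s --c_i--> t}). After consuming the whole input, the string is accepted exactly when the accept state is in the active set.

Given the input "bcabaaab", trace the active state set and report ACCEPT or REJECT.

Answer: REJECT

Derivation:
start: ε-closure({0}) = {0,1,2,4,6,8}
'b' @ 1: {5,7,9}  ✓accept
'c' @ 2: {}  — no active states
rest 'abaaab' ignored (set empty)
final: {}; accept 5 not in set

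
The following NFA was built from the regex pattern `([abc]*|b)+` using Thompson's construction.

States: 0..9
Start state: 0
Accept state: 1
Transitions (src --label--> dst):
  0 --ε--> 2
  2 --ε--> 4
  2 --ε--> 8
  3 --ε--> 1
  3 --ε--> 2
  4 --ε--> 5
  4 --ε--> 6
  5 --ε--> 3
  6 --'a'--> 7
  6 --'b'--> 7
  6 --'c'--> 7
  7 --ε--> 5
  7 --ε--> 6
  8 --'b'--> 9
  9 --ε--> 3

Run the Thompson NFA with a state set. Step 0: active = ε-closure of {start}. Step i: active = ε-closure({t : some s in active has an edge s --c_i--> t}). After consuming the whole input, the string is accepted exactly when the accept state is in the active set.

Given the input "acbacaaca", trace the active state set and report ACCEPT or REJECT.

Answer: ACCEPT

Trace:
S₀ = ε-closure({0}) = {0,1,2,3,4,5,6,8}
'a' @ 1: {1,2,3,4,5,6,7,8}  [accepting]
'c' @ 2: {1,2,3,4,5,6,7,8}  [accepting]
'b' @ 3: {1,2,3,4,5,6,7,8,9}  [accepting]
'a' @ 4: {1,2,3,4,5,6,7,8}  [accepting]
'c' @ 5: {1,2,3,4,5,6,7,8}  [accepting]
'a' @ 6: {1,2,3,4,5,6,7,8}  [accepting]
'a' @ 7: {1,2,3,4,5,6,7,8}  [accepting]
'c' @ 8: {1,2,3,4,5,6,7,8}  [accepting]
'a' @ 9: {1,2,3,4,5,6,7,8}  [accepting]
end set {1,2,3,4,5,6,7,8} — state 1 in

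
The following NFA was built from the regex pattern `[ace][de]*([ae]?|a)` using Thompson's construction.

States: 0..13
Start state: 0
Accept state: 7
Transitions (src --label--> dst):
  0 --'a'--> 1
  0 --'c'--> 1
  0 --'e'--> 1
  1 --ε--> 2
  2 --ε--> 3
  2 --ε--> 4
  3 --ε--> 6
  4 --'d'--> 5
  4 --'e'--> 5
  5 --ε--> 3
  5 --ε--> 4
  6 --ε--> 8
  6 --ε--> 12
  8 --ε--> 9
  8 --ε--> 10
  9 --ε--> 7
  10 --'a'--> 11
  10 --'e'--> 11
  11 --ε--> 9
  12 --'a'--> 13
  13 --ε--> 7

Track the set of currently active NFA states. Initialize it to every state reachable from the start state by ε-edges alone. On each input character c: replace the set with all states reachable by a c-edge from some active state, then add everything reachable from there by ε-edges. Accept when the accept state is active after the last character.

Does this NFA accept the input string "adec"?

Answer: REJECT

Steps:
initial (ε-close {0}): {0}
'a' @ 1: {1,2,3,4,6,7,8,9,10,12}  [accepting]
'd' @ 2: {3,4,5,6,7,8,9,10,12}  [accepting]
'e' @ 3: {3,4,5,6,7,8,9,10,11,12}  [accepting]
'c' @ 4: {}  — dead — no transitions
end set {} — state 7 not in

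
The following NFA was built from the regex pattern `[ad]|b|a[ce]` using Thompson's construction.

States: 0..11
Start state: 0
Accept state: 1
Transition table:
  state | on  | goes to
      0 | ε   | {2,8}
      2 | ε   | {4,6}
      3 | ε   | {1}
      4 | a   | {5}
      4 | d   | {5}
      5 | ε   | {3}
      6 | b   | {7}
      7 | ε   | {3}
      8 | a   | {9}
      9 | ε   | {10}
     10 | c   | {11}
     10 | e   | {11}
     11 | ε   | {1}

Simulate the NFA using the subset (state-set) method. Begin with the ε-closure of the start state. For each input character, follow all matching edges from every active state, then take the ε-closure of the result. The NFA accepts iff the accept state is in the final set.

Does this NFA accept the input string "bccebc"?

initial (ε-close {0}): {0,2,4,6,8}
'b' @ 1: {1,3,7}  [accepting]
'c' @ 2: {}  — state set empty
rest 'cebc' ignored (set empty)
end set {} — state 1 not in

Answer: REJECT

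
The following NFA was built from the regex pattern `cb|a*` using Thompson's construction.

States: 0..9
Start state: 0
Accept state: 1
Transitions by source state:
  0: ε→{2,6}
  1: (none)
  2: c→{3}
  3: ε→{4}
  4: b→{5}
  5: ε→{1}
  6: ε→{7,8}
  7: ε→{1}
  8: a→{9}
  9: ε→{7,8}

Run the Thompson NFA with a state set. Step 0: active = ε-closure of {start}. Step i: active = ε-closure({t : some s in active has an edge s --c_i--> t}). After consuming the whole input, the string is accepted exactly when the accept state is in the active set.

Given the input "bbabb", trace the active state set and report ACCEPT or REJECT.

start: ε-closure({0}) = {0,1,2,6,7,8}
'b' @ 1: {}  — no active states
rest 'babb' ignored (set empty)
end set {} — state 1 not in

Answer: REJECT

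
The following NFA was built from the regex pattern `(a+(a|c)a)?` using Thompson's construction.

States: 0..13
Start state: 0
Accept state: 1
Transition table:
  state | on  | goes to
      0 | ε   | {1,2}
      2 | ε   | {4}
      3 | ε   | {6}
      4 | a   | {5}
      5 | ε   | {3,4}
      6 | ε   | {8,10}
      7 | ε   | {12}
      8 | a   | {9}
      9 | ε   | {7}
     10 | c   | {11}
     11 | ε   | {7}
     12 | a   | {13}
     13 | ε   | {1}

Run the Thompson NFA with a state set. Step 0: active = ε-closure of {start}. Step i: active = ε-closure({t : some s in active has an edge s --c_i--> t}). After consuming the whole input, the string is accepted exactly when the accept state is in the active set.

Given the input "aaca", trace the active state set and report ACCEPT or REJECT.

Answer: ACCEPT

Derivation:
start: ε-closure({0}) = {0,1,2,4}
'a' @ 1: {3,4,5,6,8,10}
'a' @ 2: {3,4,5,6,7,8,9,10,12}
'c' @ 3: {7,11,12}
'a' @ 4: {1,13}  [accepting]
end set {1,13} — state 1 in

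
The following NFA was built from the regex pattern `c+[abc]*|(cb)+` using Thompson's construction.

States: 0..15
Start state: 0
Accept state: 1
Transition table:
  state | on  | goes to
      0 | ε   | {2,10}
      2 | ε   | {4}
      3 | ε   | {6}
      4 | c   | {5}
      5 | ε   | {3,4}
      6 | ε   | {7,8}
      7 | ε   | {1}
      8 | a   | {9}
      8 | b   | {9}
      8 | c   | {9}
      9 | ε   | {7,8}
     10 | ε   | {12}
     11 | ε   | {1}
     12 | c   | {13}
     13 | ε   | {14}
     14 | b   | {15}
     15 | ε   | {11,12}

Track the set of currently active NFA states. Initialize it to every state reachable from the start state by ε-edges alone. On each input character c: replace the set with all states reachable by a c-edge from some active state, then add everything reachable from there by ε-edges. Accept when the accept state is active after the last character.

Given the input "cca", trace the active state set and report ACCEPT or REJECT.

S₀ = ε-closure({0}) = {0,2,4,10,12}
'c' @ 1: {1,3,4,5,6,7,8,13,14}  ✓accept
'c' @ 2: {1,3,4,5,6,7,8,9}  ✓accept
'a' @ 3: {1,7,8,9}  ✓accept
after full input: {1,7,8,9}  (accept=1 in)

Answer: ACCEPT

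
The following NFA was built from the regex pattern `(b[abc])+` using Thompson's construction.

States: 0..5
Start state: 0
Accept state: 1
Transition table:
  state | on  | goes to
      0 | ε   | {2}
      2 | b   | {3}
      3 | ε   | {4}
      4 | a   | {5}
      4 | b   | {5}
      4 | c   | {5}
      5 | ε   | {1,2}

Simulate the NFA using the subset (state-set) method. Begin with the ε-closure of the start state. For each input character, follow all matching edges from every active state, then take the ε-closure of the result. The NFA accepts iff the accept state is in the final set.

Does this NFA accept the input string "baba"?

Answer: ACCEPT

Derivation:
S₀ = ε-closure({0}) = {0,2}
'b' @ 1: {3,4}
'a' @ 2: {1,2,5}  ✓accept
'b' @ 3: {3,4}
'a' @ 4: {1,2,5}  ✓accept
final: {1,2,5}; accept 1 in set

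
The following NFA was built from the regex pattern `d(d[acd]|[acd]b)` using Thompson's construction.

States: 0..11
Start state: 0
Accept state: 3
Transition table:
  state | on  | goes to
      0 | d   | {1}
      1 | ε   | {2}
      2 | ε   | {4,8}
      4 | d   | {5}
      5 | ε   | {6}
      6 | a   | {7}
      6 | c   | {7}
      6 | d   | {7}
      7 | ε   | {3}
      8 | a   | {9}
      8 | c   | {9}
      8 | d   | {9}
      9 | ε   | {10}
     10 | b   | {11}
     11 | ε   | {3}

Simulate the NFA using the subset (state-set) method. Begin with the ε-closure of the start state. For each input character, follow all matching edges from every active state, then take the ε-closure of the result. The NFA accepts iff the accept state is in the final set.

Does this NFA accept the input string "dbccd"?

initial (ε-close {0}): {0}
'd' @ 1: {1,2,4,8}
'b' @ 2: {}  — state set empty
rest 'ccd' ignored (set empty)
end set {} — state 3 not in

Answer: REJECT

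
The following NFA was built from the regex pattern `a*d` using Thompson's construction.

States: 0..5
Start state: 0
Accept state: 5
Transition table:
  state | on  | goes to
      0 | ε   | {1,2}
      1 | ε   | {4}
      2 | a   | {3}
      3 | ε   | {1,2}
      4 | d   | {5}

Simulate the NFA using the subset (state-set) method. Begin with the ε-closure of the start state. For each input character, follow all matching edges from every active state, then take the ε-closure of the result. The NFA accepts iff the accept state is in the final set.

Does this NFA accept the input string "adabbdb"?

start: ε-closure({0}) = {0,1,2,4}
'a' @ 1: {1,2,3,4}
'd' @ 2: {5}  (accept∈set)
'a' @ 3: {}  — no active states
rest 'bbdb' ignored (set empty)
final: {}; accept 5 not in set

Answer: REJECT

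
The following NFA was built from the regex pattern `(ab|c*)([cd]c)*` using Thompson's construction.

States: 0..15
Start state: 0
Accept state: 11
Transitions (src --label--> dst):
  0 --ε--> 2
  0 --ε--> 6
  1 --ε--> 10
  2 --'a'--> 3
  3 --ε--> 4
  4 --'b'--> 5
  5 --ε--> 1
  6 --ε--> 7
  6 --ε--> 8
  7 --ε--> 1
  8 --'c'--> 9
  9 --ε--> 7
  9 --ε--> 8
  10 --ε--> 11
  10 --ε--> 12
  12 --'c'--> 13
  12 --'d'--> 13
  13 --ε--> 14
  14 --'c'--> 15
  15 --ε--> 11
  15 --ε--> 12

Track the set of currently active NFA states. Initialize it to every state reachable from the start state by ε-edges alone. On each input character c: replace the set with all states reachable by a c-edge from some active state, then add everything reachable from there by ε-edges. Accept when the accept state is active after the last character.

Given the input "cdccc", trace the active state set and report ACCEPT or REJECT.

start: ε-closure({0}) = {0,1,2,6,7,8,10,11,12}
'c' @ 1: {1,7,8,9,10,11,12,13,14}  (accept∈set)
'd' @ 2: {13,14}
'c' @ 3: {11,12,15}  (accept∈set)
'c' @ 4: {13,14}
'c' @ 5: {11,12,15}  (accept∈set)
end set {11,12,15} — state 11 in

Answer: ACCEPT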